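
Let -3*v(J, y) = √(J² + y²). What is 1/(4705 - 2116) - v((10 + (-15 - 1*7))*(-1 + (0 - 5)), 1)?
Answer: 1/2589 + √5185/3 ≈ 24.003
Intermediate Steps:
v(J, y) = -√(J² + y²)/3
1/(4705 - 2116) - v((10 + (-15 - 1*7))*(-1 + (0 - 5)), 1) = 1/(4705 - 2116) - (-1)*√(((10 + (-15 - 1*7))*(-1 + (0 - 5)))² + 1²)/3 = 1/2589 - (-1)*√(((10 + (-15 - 7))*(-1 - 5))² + 1)/3 = 1/2589 - (-1)*√(((10 - 22)*(-6))² + 1)/3 = 1/2589 - (-1)*√((-12*(-6))² + 1)/3 = 1/2589 - (-1)*√(72² + 1)/3 = 1/2589 - (-1)*√(5184 + 1)/3 = 1/2589 - (-1)*√5185/3 = 1/2589 + √5185/3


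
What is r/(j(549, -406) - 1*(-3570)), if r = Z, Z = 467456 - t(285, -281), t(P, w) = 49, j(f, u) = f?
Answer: 467407/4119 ≈ 113.48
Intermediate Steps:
Z = 467407 (Z = 467456 - 1*49 = 467456 - 49 = 467407)
r = 467407
r/(j(549, -406) - 1*(-3570)) = 467407/(549 - 1*(-3570)) = 467407/(549 + 3570) = 467407/4119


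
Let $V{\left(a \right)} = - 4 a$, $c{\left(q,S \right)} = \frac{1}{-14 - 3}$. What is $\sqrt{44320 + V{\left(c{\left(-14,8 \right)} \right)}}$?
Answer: $\frac{6 \sqrt{355793}}{17} \approx 210.52$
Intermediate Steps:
$c{\left(q,S \right)} = - \frac{1}{17}$ ($c{\left(q,S \right)} = \frac{1}{-17} = - \frac{1}{17}$)
$\sqrt{44320 + V{\left(c{\left(-14,8 \right)} \right)}} = \sqrt{44320 - - \frac{4}{17}} = \sqrt{44320 + \frac{4}{17}} = \sqrt{\frac{753444}{17}} = \frac{6 \sqrt{355793}}{17}$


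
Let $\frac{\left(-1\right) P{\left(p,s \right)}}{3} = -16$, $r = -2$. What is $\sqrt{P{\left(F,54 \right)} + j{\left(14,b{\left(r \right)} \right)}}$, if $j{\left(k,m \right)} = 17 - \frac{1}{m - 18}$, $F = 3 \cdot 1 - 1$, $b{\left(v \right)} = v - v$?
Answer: $\frac{\sqrt{2342}}{6} \approx 8.0657$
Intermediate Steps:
$b{\left(v \right)} = 0$
$F = 2$ ($F = 3 - 1 = 2$)
$P{\left(p,s \right)} = 48$ ($P{\left(p,s \right)} = \left(-3\right) \left(-16\right) = 48$)
$j{\left(k,m \right)} = 17 - \frac{1}{-18 + m}$
$\sqrt{P{\left(F,54 \right)} + j{\left(14,b{\left(r \right)} \right)}} = \sqrt{48 + \frac{-307 + 17 \cdot 0}{-18 + 0}} = \sqrt{48 + \frac{-307 + 0}{-18}} = \sqrt{48 - - \frac{307}{18}} = \sqrt{48 + \frac{307}{18}} = \sqrt{\frac{1171}{18}} = \frac{\sqrt{2342}}{6}$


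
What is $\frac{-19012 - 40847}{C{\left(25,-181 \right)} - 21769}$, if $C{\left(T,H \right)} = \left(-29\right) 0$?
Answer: $\frac{59859}{21769} \approx 2.7497$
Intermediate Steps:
$C{\left(T,H \right)} = 0$
$\frac{-19012 - 40847}{C{\left(25,-181 \right)} - 21769} = \frac{-19012 - 40847}{0 - 21769} = - \frac{59859}{-21769} = \left(-59859\right) \left(- \frac{1}{21769}\right) = \frac{59859}{21769}$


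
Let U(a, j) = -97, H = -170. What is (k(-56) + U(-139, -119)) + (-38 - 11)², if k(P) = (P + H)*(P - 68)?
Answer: 30328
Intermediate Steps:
k(P) = (-170 + P)*(-68 + P) (k(P) = (P - 170)*(P - 68) = (-170 + P)*(-68 + P))
(k(-56) + U(-139, -119)) + (-38 - 11)² = ((11560 + (-56)² - 238*(-56)) - 97) + (-38 - 11)² = ((11560 + 3136 + 13328) - 97) + (-49)² = (28024 - 97) + 2401 = 27927 + 2401 = 30328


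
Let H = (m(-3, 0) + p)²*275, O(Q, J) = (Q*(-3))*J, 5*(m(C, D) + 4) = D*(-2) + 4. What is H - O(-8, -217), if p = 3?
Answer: 5219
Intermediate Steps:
m(C, D) = -16/5 - 2*D/5 (m(C, D) = -4 + (D*(-2) + 4)/5 = -4 + (-2*D + 4)/5 = -4 + (4 - 2*D)/5 = -4 + (⅘ - 2*D/5) = -16/5 - 2*D/5)
O(Q, J) = -3*J*Q (O(Q, J) = (-3*Q)*J = -3*J*Q)
H = 11 (H = ((-16/5 - ⅖*0) + 3)²*275 = ((-16/5 + 0) + 3)²*275 = (-16/5 + 3)²*275 = (-⅕)²*275 = (1/25)*275 = 11)
H - O(-8, -217) = 11 - (-3)*(-217)*(-8) = 11 - 1*(-5208) = 11 + 5208 = 5219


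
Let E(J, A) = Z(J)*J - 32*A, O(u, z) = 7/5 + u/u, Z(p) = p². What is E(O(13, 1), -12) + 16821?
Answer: 2152353/125 ≈ 17219.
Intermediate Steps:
O(u, z) = 12/5 (O(u, z) = 7*(⅕) + 1 = 7/5 + 1 = 12/5)
E(J, A) = J³ - 32*A (E(J, A) = J²*J - 32*A = J³ - 32*A)
E(O(13, 1), -12) + 16821 = ((12/5)³ - 32*(-12)) + 16821 = (1728/125 + 384) + 16821 = 49728/125 + 16821 = 2152353/125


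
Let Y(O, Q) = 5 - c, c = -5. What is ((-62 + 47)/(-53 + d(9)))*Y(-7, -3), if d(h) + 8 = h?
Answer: 75/26 ≈ 2.8846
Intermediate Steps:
d(h) = -8 + h
Y(O, Q) = 10 (Y(O, Q) = 5 - 1*(-5) = 5 + 5 = 10)
((-62 + 47)/(-53 + d(9)))*Y(-7, -3) = ((-62 + 47)/(-53 + (-8 + 9)))*10 = -15/(-53 + 1)*10 = -15/(-52)*10 = -15*(-1/52)*10 = (15/52)*10 = 75/26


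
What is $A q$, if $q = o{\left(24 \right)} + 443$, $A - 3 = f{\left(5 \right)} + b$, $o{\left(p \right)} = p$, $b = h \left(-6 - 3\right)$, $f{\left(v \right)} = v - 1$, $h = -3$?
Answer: $15878$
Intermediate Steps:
$f{\left(v \right)} = -1 + v$ ($f{\left(v \right)} = v - 1 = -1 + v$)
$b = 27$ ($b = - 3 \left(-6 - 3\right) = \left(-3\right) \left(-9\right) = 27$)
$A = 34$ ($A = 3 + \left(\left(-1 + 5\right) + 27\right) = 3 + \left(4 + 27\right) = 3 + 31 = 34$)
$q = 467$ ($q = 24 + 443 = 467$)
$A q = 34 \cdot 467 = 15878$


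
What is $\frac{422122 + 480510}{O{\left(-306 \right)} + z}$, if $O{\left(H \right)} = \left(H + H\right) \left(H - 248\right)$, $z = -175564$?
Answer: $\frac{225658}{40871} \approx 5.5212$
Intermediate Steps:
$O{\left(H \right)} = 2 H \left(-248 + H\right)$
$\frac{422122 + 480510}{O{\left(-306 \right)} + z} = \frac{422122 + 480510}{2 \left(-306\right) \left(-248 - 306\right) - 175564} = \frac{902632}{2 \left(-306\right) \left(-554\right) - 175564} = \frac{902632}{339048 - 175564} = \frac{902632}{163484} = 902632 \cdot \frac{1}{163484} = \frac{225658}{40871}$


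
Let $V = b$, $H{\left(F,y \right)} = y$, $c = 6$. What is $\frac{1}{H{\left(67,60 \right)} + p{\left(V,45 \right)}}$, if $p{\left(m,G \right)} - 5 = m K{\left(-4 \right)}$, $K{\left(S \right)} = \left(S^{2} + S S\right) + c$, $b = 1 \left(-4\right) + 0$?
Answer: $- \frac{1}{87} \approx -0.011494$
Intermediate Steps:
$b = -4$ ($b = -4 + 0 = -4$)
$K{\left(S \right)} = 6 + 2 S^{2}$ ($K{\left(S \right)} = \left(S^{2} + S S\right) + 6 = \left(S^{2} + S^{2}\right) + 6 = 2 S^{2} + 6 = 6 + 2 S^{2}$)
$V = -4$
$p{\left(m,G \right)} = 5 + 38 m$ ($p{\left(m,G \right)} = 5 + m \left(6 + 2 \left(-4\right)^{2}\right) = 5 + m \left(6 + 2 \cdot 16\right) = 5 + m \left(6 + 32\right) = 5 + m 38 = 5 + 38 m$)
$\frac{1}{H{\left(67,60 \right)} + p{\left(V,45 \right)}} = \frac{1}{60 + \left(5 + 38 \left(-4\right)\right)} = \frac{1}{60 + \left(5 - 152\right)} = \frac{1}{60 - 147} = \frac{1}{-87} = - \frac{1}{87}$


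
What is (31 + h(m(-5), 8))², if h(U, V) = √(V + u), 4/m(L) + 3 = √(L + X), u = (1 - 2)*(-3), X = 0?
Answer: (31 + √11)² ≈ 1177.6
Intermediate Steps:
u = 3 (u = -1*(-3) = 3)
m(L) = 4/(-3 + √L) (m(L) = 4/(-3 + √(L + 0)) = 4/(-3 + √L))
h(U, V) = √(3 + V) (h(U, V) = √(V + 3) = √(3 + V))
(31 + h(m(-5), 8))² = (31 + √(3 + 8))² = (31 + √11)²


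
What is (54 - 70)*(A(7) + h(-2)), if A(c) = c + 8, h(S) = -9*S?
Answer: -528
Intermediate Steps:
A(c) = 8 + c
(54 - 70)*(A(7) + h(-2)) = (54 - 70)*((8 + 7) - 9*(-2)) = -16*(15 + 18) = -16*33 = -528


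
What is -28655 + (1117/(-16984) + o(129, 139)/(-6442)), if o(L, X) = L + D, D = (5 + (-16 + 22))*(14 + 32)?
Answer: -1567594061197/54705464 ≈ -28655.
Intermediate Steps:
D = 506 (D = (5 + 6)*46 = 11*46 = 506)
o(L, X) = 506 + L (o(L, X) = L + 506 = 506 + L)
-28655 + (1117/(-16984) + o(129, 139)/(-6442)) = -28655 + (1117/(-16984) + (506 + 129)/(-6442)) = -28655 + (1117*(-1/16984) + 635*(-1/6442)) = -28655 + (-1117/16984 - 635/6442) = -28655 - 8990277/54705464 = -1567594061197/54705464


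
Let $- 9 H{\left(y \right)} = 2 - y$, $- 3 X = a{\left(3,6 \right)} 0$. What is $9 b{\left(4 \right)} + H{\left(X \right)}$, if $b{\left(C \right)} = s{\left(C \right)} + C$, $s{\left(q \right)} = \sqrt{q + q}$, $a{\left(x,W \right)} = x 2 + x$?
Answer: $\frac{322}{9} + 18 \sqrt{2} \approx 61.234$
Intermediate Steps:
$a{\left(x,W \right)} = 3 x$ ($a{\left(x,W \right)} = 2 x + x = 3 x$)
$s{\left(q \right)} = \sqrt{2} \sqrt{q}$ ($s{\left(q \right)} = \sqrt{2 q} = \sqrt{2} \sqrt{q}$)
$b{\left(C \right)} = C + \sqrt{2} \sqrt{C}$ ($b{\left(C \right)} = \sqrt{2} \sqrt{C} + C = C + \sqrt{2} \sqrt{C}$)
$X = 0$ ($X = - \frac{3 \cdot 3 \cdot 0}{3} = - \frac{9 \cdot 0}{3} = \left(- \frac{1}{3}\right) 0 = 0$)
$H{\left(y \right)} = - \frac{2}{9} + \frac{y}{9}$ ($H{\left(y \right)} = - \frac{2 - y}{9} = - \frac{2}{9} + \frac{y}{9}$)
$9 b{\left(4 \right)} + H{\left(X \right)} = 9 \left(4 + \sqrt{2} \sqrt{4}\right) + \left(- \frac{2}{9} + \frac{1}{9} \cdot 0\right) = 9 \left(4 + \sqrt{2} \cdot 2\right) + \left(- \frac{2}{9} + 0\right) = 9 \left(4 + 2 \sqrt{2}\right) - \frac{2}{9} = \left(36 + 18 \sqrt{2}\right) - \frac{2}{9} = \frac{322}{9} + 18 \sqrt{2}$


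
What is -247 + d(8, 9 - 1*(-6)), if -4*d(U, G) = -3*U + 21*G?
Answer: -1279/4 ≈ -319.75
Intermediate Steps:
d(U, G) = -21*G/4 + 3*U/4 (d(U, G) = -(-3*U + 21*G)/4 = -21*G/4 + 3*U/4)
-247 + d(8, 9 - 1*(-6)) = -247 + (-21*(9 - 1*(-6))/4 + (¾)*8) = -247 + (-21*(9 + 6)/4 + 6) = -247 + (-21/4*15 + 6) = -247 + (-315/4 + 6) = -247 - 291/4 = -1279/4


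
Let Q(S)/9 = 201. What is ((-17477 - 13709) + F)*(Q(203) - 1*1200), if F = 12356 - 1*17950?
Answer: -22399020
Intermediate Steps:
Q(S) = 1809 (Q(S) = 9*201 = 1809)
F = -5594 (F = 12356 - 17950 = -5594)
((-17477 - 13709) + F)*(Q(203) - 1*1200) = ((-17477 - 13709) - 5594)*(1809 - 1*1200) = (-31186 - 5594)*(1809 - 1200) = -36780*609 = -22399020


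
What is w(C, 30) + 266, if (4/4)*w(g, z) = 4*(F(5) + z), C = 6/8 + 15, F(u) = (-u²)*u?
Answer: -114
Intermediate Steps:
F(u) = -u³
C = 63/4 (C = 6*(⅛) + 15 = ¾ + 15 = 63/4 ≈ 15.750)
w(g, z) = -500 + 4*z (w(g, z) = 4*(-1*5³ + z) = 4*(-1*125 + z) = 4*(-125 + z) = -500 + 4*z)
w(C, 30) + 266 = (-500 + 4*30) + 266 = (-500 + 120) + 266 = -380 + 266 = -114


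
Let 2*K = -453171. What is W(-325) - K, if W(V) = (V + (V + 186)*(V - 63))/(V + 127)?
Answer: 7468387/33 ≈ 2.2631e+5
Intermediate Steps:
K = -453171/2 (K = (1/2)*(-453171) = -453171/2 ≈ -2.2659e+5)
W(V) = (V + (-63 + V)*(186 + V))/(127 + V) (W(V) = (V + (186 + V)*(-63 + V))/(127 + V) = (V + (-63 + V)*(186 + V))/(127 + V))
W(-325) - K = (-11718 + (-325)**2 + 124*(-325))/(127 - 325) - 1*(-453171/2) = (-11718 + 105625 - 40300)/(-198) + 453171/2 = -1/198*53607 + 453171/2 = -17869/66 + 453171/2 = 7468387/33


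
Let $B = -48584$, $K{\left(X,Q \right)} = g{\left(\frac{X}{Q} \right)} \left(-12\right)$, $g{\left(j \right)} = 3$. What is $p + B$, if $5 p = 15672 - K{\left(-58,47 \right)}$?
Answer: $- \frac{227212}{5} \approx -45442.0$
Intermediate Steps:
$K{\left(X,Q \right)} = -36$ ($K{\left(X,Q \right)} = 3 \left(-12\right) = -36$)
$p = \frac{15708}{5}$ ($p = \frac{15672 - -36}{5} = \frac{15672 + 36}{5} = \frac{1}{5} \cdot 15708 = \frac{15708}{5} \approx 3141.6$)
$p + B = \frac{15708}{5} - 48584 = - \frac{227212}{5}$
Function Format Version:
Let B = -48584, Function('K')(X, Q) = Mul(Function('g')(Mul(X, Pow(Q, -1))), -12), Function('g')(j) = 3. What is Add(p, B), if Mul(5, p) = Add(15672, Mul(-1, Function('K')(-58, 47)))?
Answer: Rational(-227212, 5) ≈ -45442.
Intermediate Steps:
Function('K')(X, Q) = -36 (Function('K')(X, Q) = Mul(3, -12) = -36)
p = Rational(15708, 5) (p = Mul(Rational(1, 5), Add(15672, Mul(-1, -36))) = Mul(Rational(1, 5), Add(15672, 36)) = Mul(Rational(1, 5), 15708) = Rational(15708, 5) ≈ 3141.6)
Add(p, B) = Add(Rational(15708, 5), -48584) = Rational(-227212, 5)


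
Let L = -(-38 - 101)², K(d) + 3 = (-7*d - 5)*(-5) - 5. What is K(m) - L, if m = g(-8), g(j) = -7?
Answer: 19093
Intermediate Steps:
m = -7
K(d) = 17 + 35*d (K(d) = -3 + ((-7*d - 5)*(-5) - 5) = -3 + ((-5 - 7*d)*(-5) - 5) = -3 + ((25 + 35*d) - 5) = -3 + (20 + 35*d) = 17 + 35*d)
L = -19321 (L = -1*(-139)² = -1*19321 = -19321)
K(m) - L = (17 + 35*(-7)) - 1*(-19321) = (17 - 245) + 19321 = -228 + 19321 = 19093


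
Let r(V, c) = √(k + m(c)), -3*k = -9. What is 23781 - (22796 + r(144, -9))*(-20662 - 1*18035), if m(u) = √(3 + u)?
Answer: 882160593 + 38697*√(3 + I*√6) ≈ 8.8223e+8 + 25566.0*I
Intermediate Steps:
k = 3 (k = -⅓*(-9) = 3)
r(V, c) = √(3 + √(3 + c))
23781 - (22796 + r(144, -9))*(-20662 - 1*18035) = 23781 - (22796 + √(3 + √(3 - 9)))*(-20662 - 1*18035) = 23781 - (22796 + √(3 + √(-6)))*(-20662 - 18035) = 23781 - (22796 + √(3 + I*√6))*(-38697) = 23781 - (-882136812 - 38697*√(3 + I*√6)) = 23781 + (882136812 + 38697*√(3 + I*√6)) = 882160593 + 38697*√(3 + I*√6)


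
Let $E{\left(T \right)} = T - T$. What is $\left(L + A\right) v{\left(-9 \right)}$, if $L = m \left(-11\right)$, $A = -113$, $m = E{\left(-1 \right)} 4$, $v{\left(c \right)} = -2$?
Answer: $226$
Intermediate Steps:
$E{\left(T \right)} = 0$
$m = 0$ ($m = 0 \cdot 4 = 0$)
$L = 0$ ($L = 0 \left(-11\right) = 0$)
$\left(L + A\right) v{\left(-9 \right)} = \left(0 - 113\right) \left(-2\right) = \left(-113\right) \left(-2\right) = 226$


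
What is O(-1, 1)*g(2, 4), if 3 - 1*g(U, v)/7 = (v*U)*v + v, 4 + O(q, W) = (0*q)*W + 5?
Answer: -231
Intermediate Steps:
O(q, W) = 1 (O(q, W) = -4 + ((0*q)*W + 5) = -4 + (0*W + 5) = -4 + (0 + 5) = -4 + 5 = 1)
g(U, v) = 21 - 7*v - 7*U*v**2 (g(U, v) = 21 - 7*((v*U)*v + v) = 21 - 7*((U*v)*v + v) = 21 - 7*(U*v**2 + v) = 21 - 7*(v + U*v**2) = 21 + (-7*v - 7*U*v**2) = 21 - 7*v - 7*U*v**2)
O(-1, 1)*g(2, 4) = 1*(21 - 7*4 - 7*2*4**2) = 1*(21 - 28 - 7*2*16) = 1*(21 - 28 - 224) = 1*(-231) = -231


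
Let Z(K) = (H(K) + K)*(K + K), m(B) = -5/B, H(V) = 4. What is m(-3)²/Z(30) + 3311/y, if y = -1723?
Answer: -12149377/6326856 ≈ -1.9203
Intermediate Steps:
Z(K) = 2*K*(4 + K) (Z(K) = (4 + K)*(K + K) = (4 + K)*(2*K) = 2*K*(4 + K))
m(-3)²/Z(30) + 3311/y = (-5/(-3))²/((2*30*(4 + 30))) + 3311/(-1723) = (-5*(-⅓))²/((2*30*34)) + 3311*(-1/1723) = (5/3)²/2040 - 3311/1723 = (25/9)*(1/2040) - 3311/1723 = 5/3672 - 3311/1723 = -12149377/6326856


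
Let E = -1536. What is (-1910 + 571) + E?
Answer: -2875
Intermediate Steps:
(-1910 + 571) + E = (-1910 + 571) - 1536 = -1339 - 1536 = -2875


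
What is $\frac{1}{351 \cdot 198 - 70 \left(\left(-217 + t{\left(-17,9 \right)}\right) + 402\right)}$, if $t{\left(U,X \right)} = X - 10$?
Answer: $\frac{1}{56618} \approx 1.7662 \cdot 10^{-5}$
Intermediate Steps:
$t{\left(U,X \right)} = -10 + X$
$\frac{1}{351 \cdot 198 - 70 \left(\left(-217 + t{\left(-17,9 \right)}\right) + 402\right)} = \frac{1}{351 \cdot 198 - 70 \left(\left(-217 + \left(-10 + 9\right)\right) + 402\right)} = \frac{1}{69498 - 70 \left(\left(-217 - 1\right) + 402\right)} = \frac{1}{69498 - 70 \left(-218 + 402\right)} = \frac{1}{69498 - 12880} = \frac{1}{56618}$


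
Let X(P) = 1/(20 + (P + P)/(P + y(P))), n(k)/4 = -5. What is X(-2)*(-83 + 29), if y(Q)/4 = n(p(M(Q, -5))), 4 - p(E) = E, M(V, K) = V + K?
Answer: -369/137 ≈ -2.6934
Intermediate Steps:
M(V, K) = K + V
p(E) = 4 - E
n(k) = -20 (n(k) = 4*(-5) = -20)
y(Q) = -80 (y(Q) = 4*(-20) = -80)
X(P) = 1/(20 + 2*P/(-80 + P)) (X(P) = 1/(20 + (P + P)/(P - 80)) = 1/(20 + (2*P)/(-80 + P)) = 1/(20 + 2*P/(-80 + P)))
X(-2)*(-83 + 29) = ((-80 - 2)/(2*(-800 + 11*(-2))))*(-83 + 29) = ((1/2)*(-82)/(-800 - 22))*(-54) = ((1/2)*(-82)/(-822))*(-54) = ((1/2)*(-1/822)*(-82))*(-54) = (41/822)*(-54) = -369/137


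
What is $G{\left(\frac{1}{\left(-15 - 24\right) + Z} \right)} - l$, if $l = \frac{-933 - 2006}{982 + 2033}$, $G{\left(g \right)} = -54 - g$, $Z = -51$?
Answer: $- \frac{63935}{1206} \approx -53.014$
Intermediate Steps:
$l = - \frac{2939}{3015} \approx -0.97479$
$G{\left(\frac{1}{\left(-15 - 24\right) + Z} \right)} - l = \left(-54 - \frac{1}{\left(-15 - 24\right) - 51}\right) - - \frac{2939}{3015} = \left(-54 - \frac{1}{\left(-15 - 24\right) - 51}\right) + \frac{2939}{3015} = \left(-54 - \frac{1}{-39 - 51}\right) + \frac{2939}{3015} = \left(-54 - \frac{1}{-90}\right) + \frac{2939}{3015} = \left(-54 - - \frac{1}{90}\right) + \frac{2939}{3015} = \left(-54 + \frac{1}{90}\right) + \frac{2939}{3015} = - \frac{4859}{90} + \frac{2939}{3015} = - \frac{63935}{1206}$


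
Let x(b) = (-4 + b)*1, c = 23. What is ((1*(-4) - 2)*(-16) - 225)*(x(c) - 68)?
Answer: 6321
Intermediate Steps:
x(b) = -4 + b
((1*(-4) - 2)*(-16) - 225)*(x(c) - 68) = ((1*(-4) - 2)*(-16) - 225)*((-4 + 23) - 68) = ((-4 - 2)*(-16) - 225)*(19 - 68) = (-6*(-16) - 225)*(-49) = (96 - 225)*(-49) = -129*(-49) = 6321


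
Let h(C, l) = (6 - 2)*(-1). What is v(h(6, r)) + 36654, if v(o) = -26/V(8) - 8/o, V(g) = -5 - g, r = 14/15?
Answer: 36658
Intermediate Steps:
r = 14/15 (r = 14*(1/15) = 14/15 ≈ 0.93333)
h(C, l) = -4 (h(C, l) = 4*(-1) = -4)
v(o) = 2 - 8/o (v(o) = -26/(-5 - 1*8) - 8/o = -26/(-5 - 8) - 8/o = -26/(-13) - 8/o = -26*(-1/13) - 8/o = 2 - 8/o)
v(h(6, r)) + 36654 = (2 - 8/(-4)) + 36654 = (2 - 8*(-¼)) + 36654 = (2 + 2) + 36654 = 4 + 36654 = 36658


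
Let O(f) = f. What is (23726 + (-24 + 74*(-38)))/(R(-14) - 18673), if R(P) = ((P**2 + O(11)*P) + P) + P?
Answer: -20890/18659 ≈ -1.1196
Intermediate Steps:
R(P) = P**2 + 13*P (R(P) = ((P**2 + 11*P) + P) + P = (P**2 + 12*P) + P = P**2 + 13*P)
(23726 + (-24 + 74*(-38)))/(R(-14) - 18673) = (23726 + (-24 + 74*(-38)))/(-14*(13 - 14) - 18673) = (23726 + (-24 - 2812))/(-14*(-1) - 18673) = (23726 - 2836)/(14 - 18673) = 20890/(-18659) = 20890*(-1/18659) = -20890/18659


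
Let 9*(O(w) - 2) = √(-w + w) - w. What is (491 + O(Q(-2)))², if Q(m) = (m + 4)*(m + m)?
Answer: 19758025/81 ≈ 2.4393e+5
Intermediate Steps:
Q(m) = 2*m*(4 + m) (Q(m) = (4 + m)*(2*m) = 2*m*(4 + m))
O(w) = 2 - w/9 (O(w) = 2 + (√(-w + w) - w)/9 = 2 + (√0 - w)/9 = 2 + (0 - w)/9 = 2 + (-w)/9 = 2 - w/9)
(491 + O(Q(-2)))² = (491 + (2 - 2*(-2)*(4 - 2)/9))² = (491 + (2 - 2*(-2)*2/9))² = (491 + (2 - ⅑*(-8)))² = (491 + (2 + 8/9))² = (491 + 26/9)² = (4445/9)² = 19758025/81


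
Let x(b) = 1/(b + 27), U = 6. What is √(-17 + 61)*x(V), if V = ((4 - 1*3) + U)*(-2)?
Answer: 2*√11/13 ≈ 0.51025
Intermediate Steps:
V = -14 (V = ((4 - 1*3) + 6)*(-2) = ((4 - 3) + 6)*(-2) = (1 + 6)*(-2) = 7*(-2) = -14)
x(b) = 1/(27 + b)
√(-17 + 61)*x(V) = √(-17 + 61)/(27 - 14) = √44/13 = (2*√11)*(1/13) = 2*√11/13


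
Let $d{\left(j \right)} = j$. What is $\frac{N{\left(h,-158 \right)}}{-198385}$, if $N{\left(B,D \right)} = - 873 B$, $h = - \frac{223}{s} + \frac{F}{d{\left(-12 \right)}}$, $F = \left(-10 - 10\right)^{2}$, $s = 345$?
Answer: $- \frac{3411393}{22814275} \approx -0.14953$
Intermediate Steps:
$F = 400$ ($F = \left(-20\right)^{2} = 400$)
$h = - \frac{11723}{345}$ ($h = - \frac{223}{345} + \frac{400}{-12} = \left(-223\right) \frac{1}{345} + 400 \left(- \frac{1}{12}\right) = - \frac{223}{345} - \frac{100}{3} = - \frac{11723}{345} \approx -33.98$)
$\frac{N{\left(h,-158 \right)}}{-198385} = \frac{\left(-873\right) \left(- \frac{11723}{345}\right)}{-198385} = \frac{3411393}{115} \left(- \frac{1}{198385}\right) = - \frac{3411393}{22814275}$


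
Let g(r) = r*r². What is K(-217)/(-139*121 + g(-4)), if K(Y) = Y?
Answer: 217/16883 ≈ 0.012853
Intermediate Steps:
g(r) = r³
K(-217)/(-139*121 + g(-4)) = -217/(-139*121 + (-4)³) = -217/(-16819 - 64) = -217/(-16883) = -217*(-1/16883) = 217/16883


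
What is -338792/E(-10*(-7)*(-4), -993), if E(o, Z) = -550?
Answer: 169396/275 ≈ 615.99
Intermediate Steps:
-338792/E(-10*(-7)*(-4), -993) = -338792/(-550) = -338792*(-1/550) = 169396/275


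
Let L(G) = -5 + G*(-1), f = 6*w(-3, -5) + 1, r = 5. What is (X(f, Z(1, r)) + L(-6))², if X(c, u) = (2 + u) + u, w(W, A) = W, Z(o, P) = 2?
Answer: 49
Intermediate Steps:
f = -17 (f = 6*(-3) + 1 = -18 + 1 = -17)
X(c, u) = 2 + 2*u
L(G) = -5 - G
(X(f, Z(1, r)) + L(-6))² = ((2 + 2*2) + (-5 - 1*(-6)))² = ((2 + 4) + (-5 + 6))² = (6 + 1)² = 7² = 49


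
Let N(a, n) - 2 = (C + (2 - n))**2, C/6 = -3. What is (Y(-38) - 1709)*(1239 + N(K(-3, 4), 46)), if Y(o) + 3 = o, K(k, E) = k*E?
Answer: -8898750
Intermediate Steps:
C = -18 (C = 6*(-3) = -18)
K(k, E) = E*k
Y(o) = -3 + o
N(a, n) = 2 + (-16 - n)**2 (N(a, n) = 2 + (-18 + (2 - n))**2 = 2 + (-16 - n)**2)
(Y(-38) - 1709)*(1239 + N(K(-3, 4), 46)) = ((-3 - 38) - 1709)*(1239 + (2 + (16 + 46)**2)) = (-41 - 1709)*(1239 + (2 + 62**2)) = -1750*(1239 + (2 + 3844)) = -1750*(1239 + 3846) = -1750*5085 = -8898750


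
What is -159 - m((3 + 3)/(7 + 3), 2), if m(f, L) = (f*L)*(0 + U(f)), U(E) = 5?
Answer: -165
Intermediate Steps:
m(f, L) = 5*L*f (m(f, L) = (f*L)*(0 + 5) = (L*f)*5 = 5*L*f)
-159 - m((3 + 3)/(7 + 3), 2) = -159 - 5*2*(3 + 3)/(7 + 3) = -159 - 5*2*6/10 = -159 - 5*2*6*(⅒) = -159 - 5*2*3/5 = -159 - 1*6 = -159 - 6 = -165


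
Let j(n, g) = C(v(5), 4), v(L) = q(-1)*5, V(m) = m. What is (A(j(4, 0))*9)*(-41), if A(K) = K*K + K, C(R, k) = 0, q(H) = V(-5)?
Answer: 0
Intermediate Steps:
q(H) = -5
v(L) = -25 (v(L) = -5*5 = -25)
j(n, g) = 0
A(K) = K + K**2 (A(K) = K**2 + K = K + K**2)
(A(j(4, 0))*9)*(-41) = ((0*(1 + 0))*9)*(-41) = ((0*1)*9)*(-41) = (0*9)*(-41) = 0*(-41) = 0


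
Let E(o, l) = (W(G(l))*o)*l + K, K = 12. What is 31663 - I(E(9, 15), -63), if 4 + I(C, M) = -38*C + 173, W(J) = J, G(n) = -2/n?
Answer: 31266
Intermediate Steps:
E(o, l) = 12 - 2*o (E(o, l) = ((-2/l)*o)*l + 12 = (-2*o/l)*l + 12 = -2*o + 12 = 12 - 2*o)
I(C, M) = 169 - 38*C (I(C, M) = -4 + (-38*C + 173) = -4 + (173 - 38*C) = 169 - 38*C)
31663 - I(E(9, 15), -63) = 31663 - (169 - 38*(12 - 2*9)) = 31663 - (169 - 38*(12 - 18)) = 31663 - (169 - 38*(-6)) = 31663 - (169 + 228) = 31663 - 1*397 = 31663 - 397 = 31266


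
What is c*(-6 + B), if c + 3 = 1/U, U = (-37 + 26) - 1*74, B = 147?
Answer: -36096/85 ≈ -424.66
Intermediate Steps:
U = -85 (U = -11 - 74 = -85)
c = -256/85 (c = -3 + 1/(-85) = -3 - 1/85 = -256/85 ≈ -3.0118)
c*(-6 + B) = -256*(-6 + 147)/85 = -256/85*141 = -36096/85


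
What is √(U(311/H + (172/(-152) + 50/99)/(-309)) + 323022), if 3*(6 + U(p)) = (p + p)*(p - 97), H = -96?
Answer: √1006356452265280157478/55797984 ≈ 568.54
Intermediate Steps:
U(p) = -6 + 2*p*(-97 + p)/3 (U(p) = -6 + ((p + p)*(p - 97))/3 = -6 + ((2*p)*(-97 + p))/3 = -6 + (2*p*(-97 + p))/3 = -6 + 2*p*(-97 + p)/3)
√(U(311/H + (172/(-152) + 50/99)/(-309)) + 323022) = √((-6 - 194*(311/(-96) + (172/(-152) + 50/99)/(-309))/3 + 2*(311/(-96) + (172/(-152) + 50/99)/(-309))²/3) + 323022) = √((-6 - 194*(311*(-1/96) + (172*(-1/152) + 50*(1/99))*(-1/309))/3 + 2*(311*(-1/96) + (172*(-1/152) + 50*(1/99))*(-1/309))²/3) + 323022) = √((-6 - 194*(-311/96 + (-43/38 + 50/99)*(-1/309))/3 + 2*(-311/96 + (-43/38 + 50/99)*(-1/309))²/3) + 323022) = √((-6 - 194*(-311/96 - 2357/3762*(-1/309))/3 + 2*(-311/96 - 2357/3762*(-1/309))²/3) + 323022) = √((-6 - 194*(-311/96 + 2357/1162458)/3 + 2*(-311/96 + 2357/1162458)²/3) + 323022) = √((-6 - 194/3*(-60216361/18599328) + 2*(-60216361/18599328)²/3) + 323022) = √((-6 + 5840987017/27898992 + (⅔)*(3626010132082321/345935002051584)) + 323022) = √((-6 + 5840987017/27898992 + 3626010132082321/518902503077376) + 323022) = √(109151028486542641/518902503077376 + 323022) = √(167726075377546692913/518902503077376) = √1006356452265280157478/55797984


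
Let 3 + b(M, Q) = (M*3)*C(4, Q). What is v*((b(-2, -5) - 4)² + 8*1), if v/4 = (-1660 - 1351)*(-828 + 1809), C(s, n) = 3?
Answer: -7478998812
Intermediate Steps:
b(M, Q) = -3 + 9*M (b(M, Q) = -3 + (M*3)*3 = -3 + (3*M)*3 = -3 + 9*M)
v = -11815164 (v = 4*((-1660 - 1351)*(-828 + 1809)) = 4*(-3011*981) = 4*(-2953791) = -11815164)
v*((b(-2, -5) - 4)² + 8*1) = -11815164*(((-3 + 9*(-2)) - 4)² + 8*1) = -11815164*(((-3 - 18) - 4)² + 8) = -11815164*((-21 - 4)² + 8) = -11815164*((-25)² + 8) = -11815164*(625 + 8) = -11815164*633 = -7478998812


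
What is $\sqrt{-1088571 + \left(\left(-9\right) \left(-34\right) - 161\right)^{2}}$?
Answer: $i \sqrt{1067546} \approx 1033.2 i$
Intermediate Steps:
$\sqrt{-1088571 + \left(\left(-9\right) \left(-34\right) - 161\right)^{2}} = \sqrt{-1088571 + \left(306 - 161\right)^{2}} = \sqrt{-1088571 + 145^{2}} = \sqrt{-1088571 + 21025} = \sqrt{-1067546} = i \sqrt{1067546}$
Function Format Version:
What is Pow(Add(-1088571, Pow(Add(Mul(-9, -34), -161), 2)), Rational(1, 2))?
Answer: Mul(I, Pow(1067546, Rational(1, 2))) ≈ Mul(1033.2, I)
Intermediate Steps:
Pow(Add(-1088571, Pow(Add(Mul(-9, -34), -161), 2)), Rational(1, 2)) = Pow(Add(-1088571, Pow(Add(306, -161), 2)), Rational(1, 2)) = Pow(Add(-1088571, Pow(145, 2)), Rational(1, 2)) = Pow(Add(-1088571, 21025), Rational(1, 2)) = Pow(-1067546, Rational(1, 2)) = Mul(I, Pow(1067546, Rational(1, 2)))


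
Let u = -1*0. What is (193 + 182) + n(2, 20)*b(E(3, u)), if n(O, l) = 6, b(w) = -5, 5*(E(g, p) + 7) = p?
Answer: 345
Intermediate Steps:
u = 0
E(g, p) = -7 + p/5
(193 + 182) + n(2, 20)*b(E(3, u)) = (193 + 182) + 6*(-5) = 375 - 30 = 345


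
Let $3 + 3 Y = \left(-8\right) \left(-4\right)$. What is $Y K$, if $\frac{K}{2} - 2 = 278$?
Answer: $\frac{16240}{3} \approx 5413.3$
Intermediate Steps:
$Y = \frac{29}{3}$ ($Y = -1 + \frac{\left(-8\right) \left(-4\right)}{3} = -1 + \frac{1}{3} \cdot 32 = -1 + \frac{32}{3} = \frac{29}{3} \approx 9.6667$)
$K = 560$ ($K = 4 + 2 \cdot 278 = 4 + 556 = 560$)
$Y K = \frac{29}{3} \cdot 560 = \frac{16240}{3}$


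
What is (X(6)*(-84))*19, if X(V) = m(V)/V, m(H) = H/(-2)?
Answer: 798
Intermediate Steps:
m(H) = -H/2 (m(H) = H*(-1/2) = -H/2)
X(V) = -1/2 (X(V) = (-V/2)/V = -1/2)
(X(6)*(-84))*19 = -1/2*(-84)*19 = 42*19 = 798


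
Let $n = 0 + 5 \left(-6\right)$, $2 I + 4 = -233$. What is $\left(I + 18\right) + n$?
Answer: $- \frac{261}{2} \approx -130.5$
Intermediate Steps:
$I = - \frac{237}{2}$ ($I = -2 + \frac{1}{2} \left(-233\right) = -2 - \frac{233}{2} = - \frac{237}{2} \approx -118.5$)
$n = -30$ ($n = 0 - 30 = -30$)
$\left(I + 18\right) + n = \left(- \frac{237}{2} + 18\right) - 30 = - \frac{201}{2} - 30 = - \frac{261}{2}$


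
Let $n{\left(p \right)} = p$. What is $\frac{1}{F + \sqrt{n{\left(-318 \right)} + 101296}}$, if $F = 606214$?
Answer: $\frac{303107}{183747656409} - \frac{\sqrt{100978}}{367495312818} \approx 1.6487 \cdot 10^{-6}$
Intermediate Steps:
$\frac{1}{F + \sqrt{n{\left(-318 \right)} + 101296}} = \frac{1}{606214 + \sqrt{-318 + 101296}} = \frac{1}{606214 + \sqrt{100978}}$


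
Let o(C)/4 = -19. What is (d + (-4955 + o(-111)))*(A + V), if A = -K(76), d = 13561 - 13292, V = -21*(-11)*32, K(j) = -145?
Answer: -35891194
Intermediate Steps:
o(C) = -76 (o(C) = 4*(-19) = -76)
V = 7392 (V = 231*32 = 7392)
d = 269
A = 145 (A = -1*(-145) = 145)
(d + (-4955 + o(-111)))*(A + V) = (269 + (-4955 - 76))*(145 + 7392) = (269 - 5031)*7537 = -4762*7537 = -35891194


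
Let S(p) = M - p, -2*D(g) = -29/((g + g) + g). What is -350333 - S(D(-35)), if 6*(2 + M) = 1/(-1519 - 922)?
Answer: -89791622332/256305 ≈ -3.5033e+5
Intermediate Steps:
M = -29293/14646 (M = -2 + 1/(6*(-1519 - 922)) = -2 + (⅙)/(-2441) = -2 + (⅙)*(-1/2441) = -2 - 1/14646 = -29293/14646 ≈ -2.0001)
D(g) = 29/(6*g) (D(g) = -(-29)/(2*((g + g) + g)) = -(-29)/(2*(2*g + g)) = -(-29)/(2*(3*g)) = -(-29)*1/(3*g)/2 = -(-29)/(6*g) = 29/(6*g))
S(p) = -29293/14646 - p
-350333 - S(D(-35)) = -350333 - (-29293/14646 - 29/(6*(-35))) = -350333 - (-29293/14646 - 29*(-1)/(6*35)) = -350333 - (-29293/14646 - 1*(-29/210)) = -350333 - (-29293/14646 + 29/210) = -350333 - 1*(-477233/256305) = -350333 + 477233/256305 = -89791622332/256305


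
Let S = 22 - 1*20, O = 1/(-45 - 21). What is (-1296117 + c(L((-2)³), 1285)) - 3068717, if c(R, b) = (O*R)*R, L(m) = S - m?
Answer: -144039572/33 ≈ -4.3648e+6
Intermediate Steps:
O = -1/66 (O = 1/(-66) = -1/66 ≈ -0.015152)
S = 2 (S = 22 - 20 = 2)
L(m) = 2 - m
c(R, b) = -R²/66 (c(R, b) = (-R/66)*R = -R²/66)
(-1296117 + c(L((-2)³), 1285)) - 3068717 = (-1296117 - (2 - 1*(-2)³)²/66) - 3068717 = (-1296117 - (2 - 1*(-8))²/66) - 3068717 = (-1296117 - (2 + 8)²/66) - 3068717 = (-1296117 - 1/66*10²) - 3068717 = (-1296117 - 1/66*100) - 3068717 = (-1296117 - 50/33) - 3068717 = -42771911/33 - 3068717 = -144039572/33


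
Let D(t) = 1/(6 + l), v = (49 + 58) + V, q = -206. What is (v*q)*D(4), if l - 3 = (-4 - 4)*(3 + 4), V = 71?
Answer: 36668/47 ≈ 780.17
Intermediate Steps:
l = -53 (l = 3 + (-4 - 4)*(3 + 4) = 3 - 8*7 = 3 - 56 = -53)
v = 178 (v = (49 + 58) + 71 = 107 + 71 = 178)
D(t) = -1/47 (D(t) = 1/(6 - 53) = 1/(-47) = -1/47)
(v*q)*D(4) = (178*(-206))*(-1/47) = -36668*(-1/47) = 36668/47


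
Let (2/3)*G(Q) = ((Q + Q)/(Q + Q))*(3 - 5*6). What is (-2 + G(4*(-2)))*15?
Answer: -1275/2 ≈ -637.50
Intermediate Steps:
G(Q) = -81/2 (G(Q) = 3*(((Q + Q)/(Q + Q))*(3 - 5*6))/2 = 3*(((2*Q)/((2*Q)))*(3 - 30))/2 = 3*(((2*Q)*(1/(2*Q)))*(-27))/2 = 3*(1*(-27))/2 = (3/2)*(-27) = -81/2)
(-2 + G(4*(-2)))*15 = (-2 - 81/2)*15 = -85/2*15 = -1275/2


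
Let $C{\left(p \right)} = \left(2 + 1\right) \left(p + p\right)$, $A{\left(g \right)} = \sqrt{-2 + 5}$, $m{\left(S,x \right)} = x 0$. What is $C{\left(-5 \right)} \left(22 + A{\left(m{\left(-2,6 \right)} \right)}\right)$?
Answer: $-660 - 30 \sqrt{3} \approx -711.96$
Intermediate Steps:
$m{\left(S,x \right)} = 0$
$A{\left(g \right)} = \sqrt{3}$
$C{\left(p \right)} = 6 p$ ($C{\left(p \right)} = 3 \cdot 2 p = 6 p$)
$C{\left(-5 \right)} \left(22 + A{\left(m{\left(-2,6 \right)} \right)}\right) = 6 \left(-5\right) \left(22 + \sqrt{3}\right) = - 30 \left(22 + \sqrt{3}\right) = -660 - 30 \sqrt{3}$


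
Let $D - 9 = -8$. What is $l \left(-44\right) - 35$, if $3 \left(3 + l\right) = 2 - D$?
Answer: $\frac{247}{3} \approx 82.333$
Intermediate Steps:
$D = 1$ ($D = 9 - 8 = 1$)
$l = - \frac{8}{3}$ ($l = -3 + \frac{2 - 1}{3} = -3 + \frac{1}{3} \cdot 1 = -3 + \frac{1}{3} = - \frac{8}{3} \approx -2.6667$)
$l \left(-44\right) - 35 = \left(- \frac{8}{3}\right) \left(-44\right) - 35 = \frac{352}{3} - 35 = \frac{247}{3}$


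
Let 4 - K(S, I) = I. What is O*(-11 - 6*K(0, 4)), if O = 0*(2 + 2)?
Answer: 0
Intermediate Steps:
K(S, I) = 4 - I
O = 0 (O = 0*4 = 0)
O*(-11 - 6*K(0, 4)) = 0*(-11 - 6*(4 - 1*4)) = 0*(-11 - 6*(4 - 4)) = 0*(-11 - 6*0) = 0*(-11 - 1*0) = 0*(-11 + 0) = 0*(-11) = 0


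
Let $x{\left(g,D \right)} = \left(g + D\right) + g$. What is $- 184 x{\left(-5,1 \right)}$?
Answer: $1656$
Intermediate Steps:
$x{\left(g,D \right)} = D + 2 g$ ($x{\left(g,D \right)} = \left(D + g\right) + g = D + 2 g$)
$- 184 x{\left(-5,1 \right)} = - 184 \left(1 + 2 \left(-5\right)\right) = - 184 \left(1 - 10\right) = \left(-184\right) \left(-9\right) = 1656$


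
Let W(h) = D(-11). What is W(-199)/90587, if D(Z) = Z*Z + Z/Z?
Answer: 122/90587 ≈ 0.0013468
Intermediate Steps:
D(Z) = 1 + Z² (D(Z) = Z² + 1 = 1 + Z²)
W(h) = 122 (W(h) = 1 + (-11)² = 1 + 121 = 122)
W(-199)/90587 = 122/90587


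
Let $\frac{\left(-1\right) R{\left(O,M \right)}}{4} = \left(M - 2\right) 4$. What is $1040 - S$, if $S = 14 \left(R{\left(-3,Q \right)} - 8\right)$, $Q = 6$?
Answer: $2048$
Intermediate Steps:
$R{\left(O,M \right)} = 32 - 16 M$ ($R{\left(O,M \right)} = - 4 \left(M - 2\right) 4 = - 4 \left(-2 + M\right) 4 = - 4 \left(-8 + 4 M\right) = 32 - 16 M$)
$S = -1008$ ($S = 14 \left(\left(32 - 96\right) - 8\right) = 14 \left(-64 - 8\right) = 14 \left(-72\right) = -1008$)
$1040 - S = 1040 - -1008 = 1040 + 1008 = 2048$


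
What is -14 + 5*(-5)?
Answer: -39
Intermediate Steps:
-14 + 5*(-5) = -14 - 25 = -39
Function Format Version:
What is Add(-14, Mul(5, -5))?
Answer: -39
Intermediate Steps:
Add(-14, Mul(5, -5)) = Add(-14, -25) = -39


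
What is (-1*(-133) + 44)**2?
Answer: 31329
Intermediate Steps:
(-1*(-133) + 44)**2 = (133 + 44)**2 = 177**2 = 31329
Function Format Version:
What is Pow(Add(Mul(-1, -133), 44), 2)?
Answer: 31329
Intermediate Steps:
Pow(Add(Mul(-1, -133), 44), 2) = Pow(Add(133, 44), 2) = Pow(177, 2) = 31329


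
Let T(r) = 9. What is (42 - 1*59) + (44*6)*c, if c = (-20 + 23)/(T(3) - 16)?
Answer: -911/7 ≈ -130.14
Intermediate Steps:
c = -3/7 (c = (-20 + 23)/(9 - 16) = 3/(-7) = 3*(-⅐) = -3/7 ≈ -0.42857)
(42 - 1*59) + (44*6)*c = (42 - 1*59) + (44*6)*(-3/7) = (42 - 59) + 264*(-3/7) = -17 - 792/7 = -911/7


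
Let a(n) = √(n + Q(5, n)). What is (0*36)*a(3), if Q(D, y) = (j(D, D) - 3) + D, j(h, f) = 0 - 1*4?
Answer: 0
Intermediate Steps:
j(h, f) = -4 (j(h, f) = 0 - 4 = -4)
Q(D, y) = -7 + D (Q(D, y) = (-4 - 3) + D = -7 + D)
a(n) = √(-2 + n) (a(n) = √(n + (-7 + 5)) = √(n - 2) = √(-2 + n))
(0*36)*a(3) = (0*36)*√(-2 + 3) = 0*√1 = 0*1 = 0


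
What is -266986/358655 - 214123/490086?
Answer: -207642385361/175771794330 ≈ -1.1813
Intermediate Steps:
-266986/358655 - 214123/490086 = -207642385361/175771794330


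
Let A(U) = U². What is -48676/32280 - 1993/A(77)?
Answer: -88233511/47847030 ≈ -1.8441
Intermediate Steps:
-48676/32280 - 1993/A(77) = -48676/32280 - 1993/(77²) = -48676*1/32280 - 1993/5929 = -12169/8070 - 1993*1/5929 = -12169/8070 - 1993/5929 = -88233511/47847030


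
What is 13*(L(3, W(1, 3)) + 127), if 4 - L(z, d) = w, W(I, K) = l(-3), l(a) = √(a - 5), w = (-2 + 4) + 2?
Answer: 1651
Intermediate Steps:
w = 4 (w = 2 + 2 = 4)
l(a) = √(-5 + a)
W(I, K) = 2*I*√2 (W(I, K) = √(-5 - 3) = √(-8) = 2*I*√2)
L(z, d) = 0 (L(z, d) = 4 - 1*4 = 4 - 4 = 0)
13*(L(3, W(1, 3)) + 127) = 13*(0 + 127) = 13*127 = 1651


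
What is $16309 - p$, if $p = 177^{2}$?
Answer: $-15020$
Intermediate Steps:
$p = 31329$
$16309 - p = 16309 - 31329 = -15020$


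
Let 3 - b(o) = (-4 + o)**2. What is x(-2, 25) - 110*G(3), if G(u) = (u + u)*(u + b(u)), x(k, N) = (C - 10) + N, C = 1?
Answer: -3284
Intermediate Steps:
b(o) = 3 - (-4 + o)**2
x(k, N) = -9 + N (x(k, N) = (1 - 10) + N = -9 + N)
G(u) = 2*u*(3 + u - (-4 + u)**2) (G(u) = (u + u)*(u + (3 - (-4 + u)**2)) = (2*u)*(3 + u - (-4 + u)**2) = 2*u*(3 + u - (-4 + u)**2))
x(-2, 25) - 110*G(3) = (-9 + 25) - 220*3*(3 + 3 - (-4 + 3)**2) = 16 - 220*3*(3 + 3 - 1*(-1)**2) = 16 - 220*3*(3 + 3 - 1*1) = 16 - 220*3*(3 + 3 - 1) = 16 - 220*3*5 = 16 - 110*30 = 16 - 3300 = -3284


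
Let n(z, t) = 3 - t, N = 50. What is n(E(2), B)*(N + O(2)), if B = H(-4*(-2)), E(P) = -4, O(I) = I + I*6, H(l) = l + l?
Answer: -832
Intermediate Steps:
H(l) = 2*l
O(I) = 7*I (O(I) = I + 6*I = 7*I)
B = 16 (B = 2*(-4*(-2)) = 2*8 = 16)
n(E(2), B)*(N + O(2)) = (3 - 1*16)*(50 + 7*2) = (3 - 16)*(50 + 14) = -13*64 = -832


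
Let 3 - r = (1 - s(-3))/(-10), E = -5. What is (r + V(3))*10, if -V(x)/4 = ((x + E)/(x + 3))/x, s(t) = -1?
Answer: 328/9 ≈ 36.444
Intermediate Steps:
V(x) = -4*(-5 + x)/(x*(3 + x)) (V(x) = -4*(x - 5)/(x + 3)/x = -4*(-5 + x)/(3 + x)/x = -4*(-5 + x)/(x*(3 + x)))
r = 16/5 (r = 3 - (1 - 1*(-1))/(-10) = 3 - (1 + 1)*(-1)/10 = 3 - 2*(-1)/10 = 3 - 1*(-⅕) = 3 + ⅕ = 16/5 ≈ 3.2000)
(r + V(3))*10 = (16/5 + 4*(5 - 1*3)/(3*(3 + 3)))*10 = (16/5 + 4*(⅓)*(5 - 3)/6)*10 = (16/5 + 4*(⅓)*(⅙)*2)*10 = (16/5 + 4/9)*10 = (164/45)*10 = 328/9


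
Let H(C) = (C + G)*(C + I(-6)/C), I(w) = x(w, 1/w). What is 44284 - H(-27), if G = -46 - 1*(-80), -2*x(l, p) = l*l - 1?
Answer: 2401297/54 ≈ 44468.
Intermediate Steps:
x(l, p) = ½ - l²/2 (x(l, p) = -(l*l - 1)/2 = -(l² - 1)/2 = -(-1 + l²)/2 = ½ - l²/2)
I(w) = ½ - w²/2
G = 34 (G = -46 + 80 = 34)
H(C) = (34 + C)*(C - 35/(2*C)) (H(C) = (C + 34)*(C + (½ - ½*(-6)²)/C) = (34 + C)*(C + (½ - ½*36)/C) = (34 + C)*(C + (½ - 18)/C) = (34 + C)*(C - 35/(2*C)))
44284 - H(-27) = 44284 - (-35/2 + (-27)² - 595/(-27) + 34*(-27)) = 44284 - (-35/2 + 729 - 595*(-1/27) - 918) = 44284 - (-35/2 + 729 + 595/27 - 918) = 44284 - 1*(-9961/54) = 44284 + 9961/54 = 2401297/54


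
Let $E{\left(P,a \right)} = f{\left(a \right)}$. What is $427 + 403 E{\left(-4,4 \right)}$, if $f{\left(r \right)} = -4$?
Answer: $-1185$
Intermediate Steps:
$E{\left(P,a \right)} = -4$
$427 + 403 E{\left(-4,4 \right)} = 427 + 403 \left(-4\right) = 427 - 1612 = -1185$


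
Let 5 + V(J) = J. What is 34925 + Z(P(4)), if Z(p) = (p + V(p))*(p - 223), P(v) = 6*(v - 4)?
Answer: 36040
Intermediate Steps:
V(J) = -5 + J
P(v) = -24 + 6*v (P(v) = 6*(-4 + v) = -24 + 6*v)
Z(p) = (-223 + p)*(-5 + 2*p) (Z(p) = (p + (-5 + p))*(p - 223) = (-5 + 2*p)*(-223 + p) = (-223 + p)*(-5 + 2*p))
34925 + Z(P(4)) = 34925 + (1115 - 451*(-24 + 6*4) + 2*(-24 + 6*4)**2) = 34925 + (1115 - 451*(-24 + 24) + 2*(-24 + 24)**2) = 34925 + (1115 - 451*0 + 2*0**2) = 34925 + (1115 + 0 + 2*0) = 34925 + (1115 + 0 + 0) = 34925 + 1115 = 36040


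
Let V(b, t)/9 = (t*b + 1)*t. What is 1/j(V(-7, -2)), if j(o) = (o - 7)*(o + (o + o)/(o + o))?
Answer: 1/74513 ≈ 1.3420e-5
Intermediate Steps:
V(b, t) = 9*t*(1 + b*t) (V(b, t) = 9*((t*b + 1)*t) = 9*((b*t + 1)*t) = 9*((1 + b*t)*t) = 9*(t*(1 + b*t)) = 9*t*(1 + b*t))
j(o) = (1 + o)*(-7 + o) (j(o) = (-7 + o)*(o + (2*o)/((2*o))) = (-7 + o)*(o + (2*o)*(1/(2*o))) = (-7 + o)*(o + 1) = (-7 + o)*(1 + o) = (1 + o)*(-7 + o))
1/j(V(-7, -2)) = 1/(-7 + (9*(-2)*(1 - 7*(-2)))² - 54*(-2)*(1 - 7*(-2))) = 1/(-7 + (9*(-2)*(1 + 14))² - 54*(-2)*(1 + 14)) = 1/(-7 + (9*(-2)*15)² - 54*(-2)*15) = 1/(-7 + (-270)² - 6*(-270)) = 1/(-7 + 72900 + 1620) = 1/74513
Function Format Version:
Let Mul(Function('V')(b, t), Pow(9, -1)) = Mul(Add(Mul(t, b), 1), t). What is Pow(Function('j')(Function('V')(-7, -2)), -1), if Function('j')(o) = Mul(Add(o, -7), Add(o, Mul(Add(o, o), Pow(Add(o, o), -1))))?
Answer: Rational(1, 74513) ≈ 1.3420e-5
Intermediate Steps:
Function('V')(b, t) = Mul(9, t, Add(1, Mul(b, t))) (Function('V')(b, t) = Mul(9, Mul(Add(Mul(t, b), 1), t)) = Mul(9, Mul(Add(Mul(b, t), 1), t)) = Mul(9, Mul(Add(1, Mul(b, t)), t)) = Mul(9, Mul(t, Add(1, Mul(b, t)))) = Mul(9, t, Add(1, Mul(b, t))))
Function('j')(o) = Mul(Add(1, o), Add(-7, o)) (Function('j')(o) = Mul(Add(-7, o), Add(o, Mul(Mul(2, o), Pow(Mul(2, o), -1)))) = Mul(Add(-7, o), Add(o, Mul(Mul(2, o), Mul(Rational(1, 2), Pow(o, -1))))) = Mul(Add(-7, o), Add(o, 1)) = Mul(Add(-7, o), Add(1, o)) = Mul(Add(1, o), Add(-7, o)))
Pow(Function('j')(Function('V')(-7, -2)), -1) = Pow(Add(-7, Pow(Mul(9, -2, Add(1, Mul(-7, -2))), 2), Mul(-6, Mul(9, -2, Add(1, Mul(-7, -2))))), -1) = Pow(Add(-7, Pow(Mul(9, -2, Add(1, 14)), 2), Mul(-6, Mul(9, -2, Add(1, 14)))), -1) = Pow(Add(-7, Pow(Mul(9, -2, 15), 2), Mul(-6, Mul(9, -2, 15))), -1) = Pow(Add(-7, Pow(-270, 2), Mul(-6, -270)), -1) = Pow(Add(-7, 72900, 1620), -1) = Pow(74513, -1) = Rational(1, 74513)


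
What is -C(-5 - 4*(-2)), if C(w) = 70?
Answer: -70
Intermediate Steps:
-C(-5 - 4*(-2)) = -1*70 = -70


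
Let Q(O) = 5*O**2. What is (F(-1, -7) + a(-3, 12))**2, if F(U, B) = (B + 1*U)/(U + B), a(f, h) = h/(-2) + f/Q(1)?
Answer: 784/25 ≈ 31.360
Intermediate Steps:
a(f, h) = -h/2 + f/5 (a(f, h) = h/(-2) + f/((5*1**2)) = h*(-1/2) + f/((5*1)) = -h/2 + f/5)
F(U, B) = 1 (F(U, B) = (B + U)/(B + U) = 1)
(F(-1, -7) + a(-3, 12))**2 = (1 + (-1/2*12 + (1/5)*(-3)))**2 = (1 + (-6 - 3/5))**2 = (1 - 33/5)**2 = (-28/5)**2 = 784/25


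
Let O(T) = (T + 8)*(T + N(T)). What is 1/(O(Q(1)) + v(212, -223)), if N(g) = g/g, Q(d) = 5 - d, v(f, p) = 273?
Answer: 1/333 ≈ 0.0030030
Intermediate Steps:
N(g) = 1
O(T) = (1 + T)*(8 + T) (O(T) = (T + 8)*(T + 1) = (8 + T)*(1 + T) = (1 + T)*(8 + T))
1/(O(Q(1)) + v(212, -223)) = 1/((8 + (5 - 1*1)² + 9*(5 - 1*1)) + 273) = 1/((8 + (5 - 1)² + 9*(5 - 1)) + 273) = 1/((8 + 4² + 9*4) + 273) = 1/((8 + 16 + 36) + 273) = 1/(60 + 273) = 1/333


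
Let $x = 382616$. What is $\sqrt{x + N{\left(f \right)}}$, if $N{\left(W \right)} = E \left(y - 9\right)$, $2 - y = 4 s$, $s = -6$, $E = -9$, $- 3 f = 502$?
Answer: $\sqrt{382463} \approx 618.44$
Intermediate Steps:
$f = - \frac{502}{3}$ ($f = \left(- \frac{1}{3}\right) 502 = - \frac{502}{3} \approx -167.33$)
$y = 26$ ($y = 2 - 4 \left(-6\right) = 2 - -24 = 2 + 24 = 26$)
$N{\left(W \right)} = -153$ ($N{\left(W \right)} = - 9 \left(26 - 9\right) = \left(-9\right) 17 = -153$)
$\sqrt{x + N{\left(f \right)}} = \sqrt{382616 - 153} = \sqrt{382463}$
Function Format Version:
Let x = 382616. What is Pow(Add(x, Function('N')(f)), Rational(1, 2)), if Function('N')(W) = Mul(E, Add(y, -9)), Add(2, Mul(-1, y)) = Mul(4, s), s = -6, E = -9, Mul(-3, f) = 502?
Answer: Pow(382463, Rational(1, 2)) ≈ 618.44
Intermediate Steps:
f = Rational(-502, 3) (f = Mul(Rational(-1, 3), 502) = Rational(-502, 3) ≈ -167.33)
y = 26 (y = Add(2, Mul(-1, Mul(4, -6))) = Add(2, Mul(-1, -24)) = Add(2, 24) = 26)
Function('N')(W) = -153 (Function('N')(W) = Mul(-9, Add(26, -9)) = Mul(-9, 17) = -153)
Pow(Add(x, Function('N')(f)), Rational(1, 2)) = Pow(Add(382616, -153), Rational(1, 2)) = Pow(382463, Rational(1, 2))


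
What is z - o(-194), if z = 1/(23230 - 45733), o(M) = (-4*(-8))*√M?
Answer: -1/22503 - 32*I*√194 ≈ -4.4439e-5 - 445.71*I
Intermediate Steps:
o(M) = 32*√M
z = -1/22503 (z = 1/(-22503) = -1/22503 ≈ -4.4439e-5)
z - o(-194) = -1/22503 - 32*√(-194) = -1/22503 - 32*I*√194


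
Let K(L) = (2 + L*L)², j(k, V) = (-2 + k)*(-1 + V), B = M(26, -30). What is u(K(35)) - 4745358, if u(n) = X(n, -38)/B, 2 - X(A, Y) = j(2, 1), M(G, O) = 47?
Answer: -223031824/47 ≈ -4.7454e+6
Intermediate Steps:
B = 47
j(k, V) = (-1 + V)*(-2 + k)
X(A, Y) = 2 (X(A, Y) = 2 - (2 - 1*2 - 2*1 + 1*2) = 2 - (2 - 2 - 2 + 2) = 2 - 1*0 = 2 + 0 = 2)
K(L) = (2 + L²)²
u(n) = 2/47
u(K(35)) - 4745358 = 2/47 - 4745358 = -223031824/47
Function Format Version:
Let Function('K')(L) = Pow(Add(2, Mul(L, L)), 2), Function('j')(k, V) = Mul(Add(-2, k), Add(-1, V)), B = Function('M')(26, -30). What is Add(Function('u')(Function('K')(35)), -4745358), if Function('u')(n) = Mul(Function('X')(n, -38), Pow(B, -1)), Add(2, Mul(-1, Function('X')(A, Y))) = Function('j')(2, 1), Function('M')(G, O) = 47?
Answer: Rational(-223031824, 47) ≈ -4.7454e+6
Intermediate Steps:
B = 47
Function('j')(k, V) = Mul(Add(-1, V), Add(-2, k))
Function('X')(A, Y) = 2 (Function('X')(A, Y) = Add(2, Mul(-1, Add(2, Mul(-1, 2), Mul(-2, 1), Mul(1, 2)))) = Add(2, Mul(-1, Add(2, -2, -2, 2))) = Add(2, Mul(-1, 0)) = Add(2, 0) = 2)
Function('K')(L) = Pow(Add(2, Pow(L, 2)), 2)
Function('u')(n) = Rational(2, 47) (Function('u')(n) = Mul(2, Pow(47, -1)) = Mul(2, Rational(1, 47)) = Rational(2, 47))
Add(Function('u')(Function('K')(35)), -4745358) = Add(Rational(2, 47), -4745358) = Rational(-223031824, 47)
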